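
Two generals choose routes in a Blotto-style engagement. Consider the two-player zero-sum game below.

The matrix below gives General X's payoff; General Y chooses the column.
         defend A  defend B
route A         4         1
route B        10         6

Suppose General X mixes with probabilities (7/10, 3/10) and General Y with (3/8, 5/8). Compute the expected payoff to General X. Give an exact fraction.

Against (3/8, 5/8), each row's expected payoff is route A: 17/8; route B: 15/2.
Taking the (7/10, 3/10)-weighted average: (7/10)·(17/8) + (3/10)·(15/2) = 299/80.

299/80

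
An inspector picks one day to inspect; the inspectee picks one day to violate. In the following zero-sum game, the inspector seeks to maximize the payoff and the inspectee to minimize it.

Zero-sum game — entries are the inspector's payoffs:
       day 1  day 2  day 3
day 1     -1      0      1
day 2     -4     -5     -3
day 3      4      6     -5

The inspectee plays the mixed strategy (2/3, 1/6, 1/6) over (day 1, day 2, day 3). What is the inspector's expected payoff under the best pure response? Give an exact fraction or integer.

day 1: (-1)·(2/3) + (0)·(1/6) + (1)·(1/6) = -1/2.
day 2: (-4)·(2/3) + (-5)·(1/6) + (-3)·(1/6) = -4.
day 3: (4)·(2/3) + (6)·(1/6) + (-5)·(1/6) = 17/6.
The best pure response is day 3 with expected payoff 17/6.

17/6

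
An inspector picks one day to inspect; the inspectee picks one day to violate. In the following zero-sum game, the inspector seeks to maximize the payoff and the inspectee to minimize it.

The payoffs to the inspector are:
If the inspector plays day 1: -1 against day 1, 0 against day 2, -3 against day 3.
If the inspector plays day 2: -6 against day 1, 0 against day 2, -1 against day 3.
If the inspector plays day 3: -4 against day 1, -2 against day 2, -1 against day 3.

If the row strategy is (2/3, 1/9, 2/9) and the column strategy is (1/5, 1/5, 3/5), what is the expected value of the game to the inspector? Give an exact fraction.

-29/15

Against (1/5, 1/5, 3/5), each row's expected payoff is day 1: -2; day 2: -9/5; day 3: -9/5.
Taking the (2/3, 1/9, 2/9)-weighted average: (2/3)·(-2) + (1/9)·(-9/5) + (2/9)·(-9/5) = -29/15.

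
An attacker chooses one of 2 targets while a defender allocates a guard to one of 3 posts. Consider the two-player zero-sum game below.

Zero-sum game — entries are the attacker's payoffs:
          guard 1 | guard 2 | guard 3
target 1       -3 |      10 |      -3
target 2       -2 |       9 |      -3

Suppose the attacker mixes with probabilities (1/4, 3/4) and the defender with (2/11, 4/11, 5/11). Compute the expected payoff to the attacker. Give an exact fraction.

35/22

Against (2/11, 4/11, 5/11), each row's expected payoff is target 1: 19/11; target 2: 17/11.
Taking the (1/4, 3/4)-weighted average: (1/4)·(19/11) + (3/4)·(17/11) = 35/22.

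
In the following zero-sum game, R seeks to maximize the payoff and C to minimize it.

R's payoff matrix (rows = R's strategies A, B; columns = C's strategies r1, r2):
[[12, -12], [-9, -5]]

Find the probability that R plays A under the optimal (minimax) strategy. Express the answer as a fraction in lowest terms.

1/7

Row minima are -12 and -9, so R's maximin is -9; column maxima are 12 and -5, so C's minimax is -5. These differ, so the equilibrium is in mixed strategies.
Let R play A with probability p. C is indifferent when 12p − 9(1−p) = −12p − 5(1−p), giving p = 1/7.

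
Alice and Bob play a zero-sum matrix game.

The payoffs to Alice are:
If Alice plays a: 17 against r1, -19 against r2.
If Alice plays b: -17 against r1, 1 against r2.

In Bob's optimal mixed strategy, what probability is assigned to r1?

10/27

Row minima are -19 and -17, so Alice's maximin is -17; column maxima are 17 and 1, so Bob's minimax is 1. These differ, so the equilibrium is in mixed strategies.
Let Bob play r1 with probability q. Alice is indifferent when 17q − 19(1−q) = −17q + (1−q), giving q = 10/27.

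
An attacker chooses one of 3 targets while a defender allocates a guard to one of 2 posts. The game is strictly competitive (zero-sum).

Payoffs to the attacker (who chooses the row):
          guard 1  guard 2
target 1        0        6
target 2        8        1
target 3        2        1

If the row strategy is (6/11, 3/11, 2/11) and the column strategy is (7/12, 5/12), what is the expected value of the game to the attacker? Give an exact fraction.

Against (7/12, 5/12), each row's expected payoff is target 1: 5/2; target 2: 61/12; target 3: 19/12.
Taking the (6/11, 3/11, 2/11)-weighted average: (6/11)·(5/2) + (3/11)·(61/12) + (2/11)·(19/12) = 401/132.

401/132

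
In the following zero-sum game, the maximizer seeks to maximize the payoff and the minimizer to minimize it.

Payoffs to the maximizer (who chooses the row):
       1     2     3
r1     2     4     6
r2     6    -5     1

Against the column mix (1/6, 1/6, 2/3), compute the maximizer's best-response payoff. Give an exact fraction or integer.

r1: (2)·(1/6) + (4)·(1/6) + (6)·(2/3) = 5.
r2: (6)·(1/6) + (-5)·(1/6) + (1)·(2/3) = 5/6.
The best pure response is r1 with expected payoff 5.

5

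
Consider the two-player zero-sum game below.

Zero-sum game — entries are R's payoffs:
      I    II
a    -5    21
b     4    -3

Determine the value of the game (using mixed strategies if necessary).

23/11

Row minima are -5 and -3, so R's maximin is -3; column maxima are 4 and 21, so C's minimax is 4. These differ, so the equilibrium is in mixed strategies.
Let R play a with probability p. C is indifferent when −5p + 4(1−p) = 21p − 3(1−p), giving p = 7/33.
Let C play I with probability q. R is indifferent when −5q + 21(1−q) = 4q − 3(1−q), giving q = 8/11.
The value is -5·(8/11) + (21)·(3/11) = 23/11.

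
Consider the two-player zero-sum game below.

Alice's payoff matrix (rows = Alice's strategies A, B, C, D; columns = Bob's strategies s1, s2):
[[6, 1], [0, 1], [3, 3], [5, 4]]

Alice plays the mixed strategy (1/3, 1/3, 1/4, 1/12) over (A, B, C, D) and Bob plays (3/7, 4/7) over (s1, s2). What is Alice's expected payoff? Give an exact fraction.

Against (3/7, 4/7), each row's expected payoff is A: 22/7; B: 4/7; C: 3; D: 31/7.
Taking the (1/3, 1/3, 1/4, 1/12)-weighted average: (1/3)·(22/7) + (1/3)·(4/7) + (1/4)·(3) + (1/12)·(31/7) = 33/14.

33/14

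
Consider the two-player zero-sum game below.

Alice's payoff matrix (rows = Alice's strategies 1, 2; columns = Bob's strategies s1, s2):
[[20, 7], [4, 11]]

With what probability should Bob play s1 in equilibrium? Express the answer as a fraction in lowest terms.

Row minima are 7 and 4, so Alice's maximin is 7; column maxima are 20 and 11, so Bob's minimax is 11. These differ, so the equilibrium is in mixed strategies.
Let Bob play s1 with probability q. Alice is indifferent when 20q + 7(1−q) = 4q + 11(1−q), giving q = 1/5.

1/5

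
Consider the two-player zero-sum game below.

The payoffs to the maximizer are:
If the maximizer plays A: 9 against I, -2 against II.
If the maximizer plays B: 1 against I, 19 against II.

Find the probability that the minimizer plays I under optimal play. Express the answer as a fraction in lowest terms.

21/29

Row minima are -2 and 1, so the maximizer's maximin is 1; column maxima are 9 and 19, so the minimizer's minimax is 9. These differ, so the equilibrium is in mixed strategies.
Let the minimizer play I with probability q. The maximizer is indifferent when 9q − 2(1−q) = q + 19(1−q), giving q = 21/29.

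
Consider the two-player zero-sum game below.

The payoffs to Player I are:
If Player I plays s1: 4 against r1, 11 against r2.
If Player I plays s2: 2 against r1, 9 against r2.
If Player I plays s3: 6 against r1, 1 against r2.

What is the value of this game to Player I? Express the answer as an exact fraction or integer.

31/6

Row s2 is strictly dominated by row s1, so Player I never plays it.
The remaining 2×2 game on (s1, s3) × (r1, r2) has no saddle point. Let Player I play s1 with probability p; indifference gives 4p + 6(1−p) = 11p + (1−p), so p = 5/12.
Similarly Player II's optimal q on r1 is 5/6, and the value is 4·(5/6) + (11)·(1/6) = 31/6.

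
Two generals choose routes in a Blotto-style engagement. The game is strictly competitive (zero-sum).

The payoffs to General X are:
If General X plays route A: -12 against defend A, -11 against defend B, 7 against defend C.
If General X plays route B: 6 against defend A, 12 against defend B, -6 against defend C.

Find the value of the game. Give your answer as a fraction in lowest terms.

-30/31

Column defend B is strictly dominated by defend A for General Y (it gives General X more in every row).
The remaining 2×2 game on (route A, route B) × (defend A, defend C) has no saddle point. Let General X play route A with probability p; indifference gives −12p + 6(1−p) = 7p − 6(1−p), so p = 12/31.
Similarly General Y's optimal q on defend A is 13/31, and the value is -12·(13/31) + (7)·(18/31) = -30/31.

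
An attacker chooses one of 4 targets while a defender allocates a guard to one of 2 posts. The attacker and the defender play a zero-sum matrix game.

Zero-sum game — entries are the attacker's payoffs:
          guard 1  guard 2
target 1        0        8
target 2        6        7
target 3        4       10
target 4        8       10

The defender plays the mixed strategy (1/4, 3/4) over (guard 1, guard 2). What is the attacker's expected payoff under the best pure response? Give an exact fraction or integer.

19/2

target 1: (0)·(1/4) + (8)·(3/4) = 6.
target 2: (6)·(1/4) + (7)·(3/4) = 27/4.
target 3: (4)·(1/4) + (10)·(3/4) = 17/2.
target 4: (8)·(1/4) + (10)·(3/4) = 19/2.
The best pure response is target 4 with expected payoff 19/2.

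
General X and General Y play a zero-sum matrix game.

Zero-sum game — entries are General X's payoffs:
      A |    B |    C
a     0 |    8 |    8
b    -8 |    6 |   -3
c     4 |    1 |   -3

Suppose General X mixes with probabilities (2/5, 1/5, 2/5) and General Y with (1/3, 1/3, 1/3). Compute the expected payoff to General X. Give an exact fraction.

Against (1/3, 1/3, 1/3), each row's expected payoff is a: 16/3; b: -5/3; c: 2/3.
Taking the (2/5, 1/5, 2/5)-weighted average: (2/5)·(16/3) + (1/5)·(-5/3) + (2/5)·(2/3) = 31/15.

31/15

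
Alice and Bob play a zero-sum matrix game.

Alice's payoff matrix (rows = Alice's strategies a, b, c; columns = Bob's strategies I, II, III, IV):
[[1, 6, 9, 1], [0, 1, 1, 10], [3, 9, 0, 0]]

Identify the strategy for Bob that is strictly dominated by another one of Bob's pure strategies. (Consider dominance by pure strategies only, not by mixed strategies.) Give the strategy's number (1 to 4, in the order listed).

Bob prefers columns that give Alice less. Compare II with I: 1 < 6, 0 < 1, 3 < 9.
So I strictly dominates II for Bob; II is strictly dominated.

2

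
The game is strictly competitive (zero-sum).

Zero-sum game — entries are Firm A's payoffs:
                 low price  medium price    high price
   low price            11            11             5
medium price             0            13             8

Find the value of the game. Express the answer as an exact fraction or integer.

Column medium price is strictly dominated by high price for Firm B (it gives Firm A more in every row).
The remaining 2×2 game on (low price, medium price) × (low price, high price) has no saddle point. Let Firm A play low price with probability p; indifference gives 11p = 5p + 8(1−p), so p = 4/7.
Similarly Firm B's optimal q on low price is 3/14, and the value is 11·(3/14) + (5)·(11/14) = 44/7.

44/7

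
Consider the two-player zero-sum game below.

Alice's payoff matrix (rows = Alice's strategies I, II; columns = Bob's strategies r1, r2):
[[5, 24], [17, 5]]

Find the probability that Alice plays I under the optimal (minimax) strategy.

Row minima are 5 and 5, so Alice's maximin is 5; column maxima are 17 and 24, so Bob's minimax is 17. These differ, so the equilibrium is in mixed strategies.
Let Alice play I with probability p. Bob is indifferent when 5p + 17(1−p) = 24p + 5(1−p), giving p = 12/31.

12/31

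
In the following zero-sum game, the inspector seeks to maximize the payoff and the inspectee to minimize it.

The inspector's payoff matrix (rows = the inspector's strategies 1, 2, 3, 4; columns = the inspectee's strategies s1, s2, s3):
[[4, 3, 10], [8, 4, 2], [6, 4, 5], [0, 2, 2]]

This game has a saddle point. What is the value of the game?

Row minima: 3, 2, 4, 0 → the inspector's maximin is 4.
Column maxima: 8, 4, 10 → the inspectee's minimax is 4.
They coincide at (3, s2), so the value is 4.

4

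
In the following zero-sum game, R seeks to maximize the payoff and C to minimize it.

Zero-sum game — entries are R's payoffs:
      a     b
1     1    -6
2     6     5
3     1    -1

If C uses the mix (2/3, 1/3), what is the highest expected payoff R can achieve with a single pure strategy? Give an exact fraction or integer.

17/3

1: (1)·(2/3) + (-6)·(1/3) = -4/3.
2: (6)·(2/3) + (5)·(1/3) = 17/3.
3: (1)·(2/3) + (-1)·(1/3) = 1/3.
The best pure response is 2 with expected payoff 17/3.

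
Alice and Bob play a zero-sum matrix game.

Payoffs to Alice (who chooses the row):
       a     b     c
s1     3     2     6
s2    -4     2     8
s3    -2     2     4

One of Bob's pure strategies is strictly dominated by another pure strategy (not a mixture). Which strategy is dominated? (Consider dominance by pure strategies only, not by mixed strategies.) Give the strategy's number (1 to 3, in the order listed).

Bob prefers columns that give Alice less. Compare c with a: 3 < 6, -4 < 8, -2 < 4.
So a strictly dominates c for Bob; c is strictly dominated.

3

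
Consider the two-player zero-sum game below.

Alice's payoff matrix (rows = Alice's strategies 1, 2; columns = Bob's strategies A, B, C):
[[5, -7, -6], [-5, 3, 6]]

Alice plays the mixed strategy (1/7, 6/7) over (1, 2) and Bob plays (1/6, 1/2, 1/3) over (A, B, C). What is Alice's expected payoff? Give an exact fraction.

Against (1/6, 1/2, 1/3), each row's expected payoff is 1: -14/3; 2: 8/3.
Taking the (1/7, 6/7)-weighted average: (1/7)·(-14/3) + (6/7)·(8/3) = 34/21.

34/21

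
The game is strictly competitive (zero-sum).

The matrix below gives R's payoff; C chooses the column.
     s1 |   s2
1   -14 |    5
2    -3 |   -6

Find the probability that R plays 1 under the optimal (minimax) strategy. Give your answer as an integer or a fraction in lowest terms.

3/22

Row minima are -14 and -6, so R's maximin is -6; column maxima are -3 and 5, so C's minimax is -3. These differ, so the equilibrium is in mixed strategies.
Let R play 1 with probability p. C is indifferent when −14p − 3(1−p) = 5p − 6(1−p), giving p = 3/22.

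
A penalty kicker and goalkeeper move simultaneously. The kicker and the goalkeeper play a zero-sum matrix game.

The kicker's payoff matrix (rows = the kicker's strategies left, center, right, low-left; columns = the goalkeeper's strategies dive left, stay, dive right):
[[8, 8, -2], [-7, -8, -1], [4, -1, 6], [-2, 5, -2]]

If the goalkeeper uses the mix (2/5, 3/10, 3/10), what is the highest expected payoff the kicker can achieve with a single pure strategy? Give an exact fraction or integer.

left: (8)·(2/5) + (8)·(3/10) + (-2)·(3/10) = 5.
center: (-7)·(2/5) + (-8)·(3/10) + (-1)·(3/10) = -11/2.
right: (4)·(2/5) + (-1)·(3/10) + (6)·(3/10) = 31/10.
low-left: (-2)·(2/5) + (5)·(3/10) + (-2)·(3/10) = 1/10.
The best pure response is left with expected payoff 5.

5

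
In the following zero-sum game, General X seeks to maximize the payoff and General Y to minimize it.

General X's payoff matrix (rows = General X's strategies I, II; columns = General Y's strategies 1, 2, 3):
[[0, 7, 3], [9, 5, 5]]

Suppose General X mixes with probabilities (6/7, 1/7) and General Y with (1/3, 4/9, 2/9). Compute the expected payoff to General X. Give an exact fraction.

Against (1/3, 4/9, 2/9), each row's expected payoff is I: 34/9; II: 19/3.
Taking the (6/7, 1/7)-weighted average: (6/7)·(34/9) + (1/7)·(19/3) = 29/7.

29/7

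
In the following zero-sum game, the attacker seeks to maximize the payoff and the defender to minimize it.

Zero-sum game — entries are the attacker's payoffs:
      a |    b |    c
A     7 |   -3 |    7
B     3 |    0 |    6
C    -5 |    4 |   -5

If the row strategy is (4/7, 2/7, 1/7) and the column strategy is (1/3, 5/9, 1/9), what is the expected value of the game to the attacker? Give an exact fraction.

82/63

Against (1/3, 5/9, 1/9), each row's expected payoff is A: 13/9; B: 5/3; C: 0.
Taking the (4/7, 2/7, 1/7)-weighted average: (4/7)·(13/9) + (2/7)·(5/3) + (1/7)·(0) = 82/63.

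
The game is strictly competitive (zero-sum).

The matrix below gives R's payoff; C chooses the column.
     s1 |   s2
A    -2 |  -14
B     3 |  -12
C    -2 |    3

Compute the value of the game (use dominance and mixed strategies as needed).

Row A is strictly dominated by row B, so R never plays it.
The remaining 2×2 game on (B, C) × (s1, s2) has no saddle point. Let R play B with probability p; indifference gives 3p − 2(1−p) = −12p + 3(1−p), so p = 1/4.
Similarly C's optimal q on s1 is 3/4, and the value is 3·(3/4) + (-12)·(1/4) = -3/4.

-3/4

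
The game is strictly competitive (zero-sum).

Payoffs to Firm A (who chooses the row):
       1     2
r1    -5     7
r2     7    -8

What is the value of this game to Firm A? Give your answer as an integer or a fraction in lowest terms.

Row minima are -5 and -8, so Firm A's maximin is -5; column maxima are 7 and 7, so Firm B's minimax is 7. These differ, so the equilibrium is in mixed strategies.
Let Firm A play r1 with probability p. Firm B is indifferent when −5p + 7(1−p) = 7p − 8(1−p), giving p = 5/9.
Let Firm B play 1 with probability q. Firm A is indifferent when −5q + 7(1−q) = 7q − 8(1−q), giving q = 5/9.
The value is -5·(5/9) + (7)·(4/9) = 1/3.

1/3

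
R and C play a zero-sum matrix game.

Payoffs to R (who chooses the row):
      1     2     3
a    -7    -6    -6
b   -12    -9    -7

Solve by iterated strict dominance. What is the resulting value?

Column 3 is strictly dominated by 1 for C (-7<-6, -12<-7); eliminate 3.
Column 2 is strictly dominated by 1 for C (-7<-6, -12<-9); eliminate 2.
Row b is strictly dominated by row a (-7>-12); eliminate b.
Only (a, 1) remains, with payoff -7.

-7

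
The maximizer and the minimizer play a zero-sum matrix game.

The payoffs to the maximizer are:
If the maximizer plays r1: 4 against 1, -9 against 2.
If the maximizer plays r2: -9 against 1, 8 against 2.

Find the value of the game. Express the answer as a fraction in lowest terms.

-49/30

Row minima are -9 and -9, so the maximizer's maximin is -9; column maxima are 4 and 8, so the minimizer's minimax is 4. These differ, so the equilibrium is in mixed strategies.
Let the maximizer play r1 with probability p. The minimizer is indifferent when 4p − 9(1−p) = −9p + 8(1−p), giving p = 17/30.
Let the minimizer play 1 with probability q. The maximizer is indifferent when 4q − 9(1−q) = −9q + 8(1−q), giving q = 17/30.
The value is 4·(17/30) + (-9)·(13/30) = -49/30.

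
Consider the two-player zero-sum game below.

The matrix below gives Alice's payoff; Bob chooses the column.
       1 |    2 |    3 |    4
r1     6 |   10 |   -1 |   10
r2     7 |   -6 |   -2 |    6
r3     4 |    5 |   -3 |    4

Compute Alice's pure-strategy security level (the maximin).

The worst-case payoff for each row is r1: -1, r2: -6, r3: -3.
The best of these is -1.

-1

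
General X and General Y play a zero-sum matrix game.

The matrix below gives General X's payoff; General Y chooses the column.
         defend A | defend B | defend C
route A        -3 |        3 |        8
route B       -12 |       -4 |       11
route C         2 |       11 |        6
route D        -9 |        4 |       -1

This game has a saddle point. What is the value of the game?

2

Row minima: -3, -12, 2, -9 → General X's maximin is 2.
Column maxima: 2, 11, 11 → General Y's minimax is 2.
They coincide at (route C, defend A), so the value is 2.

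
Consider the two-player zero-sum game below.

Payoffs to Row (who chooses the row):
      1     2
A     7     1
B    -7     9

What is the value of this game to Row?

35/11

Row minima are 1 and -7, so Row's maximin is 1; column maxima are 7 and 9, so Column's minimax is 7. These differ, so the equilibrium is in mixed strategies.
Let Row play A with probability p. Column is indifferent when 7p − 7(1−p) = p + 9(1−p), giving p = 8/11.
Let Column play 1 with probability q. Row is indifferent when 7q + (1−q) = −7q + 9(1−q), giving q = 4/11.
The value is 7·(4/11) + (1)·(7/11) = 35/11.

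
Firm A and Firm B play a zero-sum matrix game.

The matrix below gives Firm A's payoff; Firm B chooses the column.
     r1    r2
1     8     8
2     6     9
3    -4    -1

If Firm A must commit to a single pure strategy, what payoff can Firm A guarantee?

8

The worst-case payoff for each row is 1: 8, 2: 6, 3: -4.
The best of these is 8.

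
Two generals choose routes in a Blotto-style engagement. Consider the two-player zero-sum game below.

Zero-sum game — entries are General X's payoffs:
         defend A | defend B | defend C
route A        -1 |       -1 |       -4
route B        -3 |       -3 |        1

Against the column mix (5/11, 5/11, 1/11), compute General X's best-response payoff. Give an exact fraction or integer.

-14/11

route A: (-1)·(5/11) + (-1)·(5/11) + (-4)·(1/11) = -14/11.
route B: (-3)·(5/11) + (-3)·(5/11) + (1)·(1/11) = -29/11.
The best pure response is route A with expected payoff -14/11.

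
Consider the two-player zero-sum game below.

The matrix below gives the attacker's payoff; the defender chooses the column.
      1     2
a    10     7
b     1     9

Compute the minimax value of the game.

83/11

Row minima are 7 and 1, so the attacker's maximin is 7; column maxima are 10 and 9, so the defender's minimax is 9. These differ, so the equilibrium is in mixed strategies.
Let the attacker play a with probability p. The defender is indifferent when 10p + (1−p) = 7p + 9(1−p), giving p = 8/11.
Let the defender play 1 with probability q. The attacker is indifferent when 10q + 7(1−q) = q + 9(1−q), giving q = 2/11.
The value is 10·(2/11) + (7)·(9/11) = 83/11.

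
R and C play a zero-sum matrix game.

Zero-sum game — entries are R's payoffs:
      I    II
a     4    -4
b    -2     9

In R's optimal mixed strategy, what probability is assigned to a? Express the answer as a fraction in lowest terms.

11/19

Row minima are -4 and -2, so R's maximin is -2; column maxima are 4 and 9, so C's minimax is 4. These differ, so the equilibrium is in mixed strategies.
Let R play a with probability p. C is indifferent when 4p − 2(1−p) = −4p + 9(1−p), giving p = 11/19.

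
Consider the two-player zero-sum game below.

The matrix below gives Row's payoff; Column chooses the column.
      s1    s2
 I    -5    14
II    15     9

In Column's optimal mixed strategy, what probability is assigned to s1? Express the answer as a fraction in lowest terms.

1/5

Row minima are -5 and 9, so Row's maximin is 9; column maxima are 15 and 14, so Column's minimax is 14. These differ, so the equilibrium is in mixed strategies.
Let Column play s1 with probability q. Row is indifferent when −5q + 14(1−q) = 15q + 9(1−q), giving q = 1/5.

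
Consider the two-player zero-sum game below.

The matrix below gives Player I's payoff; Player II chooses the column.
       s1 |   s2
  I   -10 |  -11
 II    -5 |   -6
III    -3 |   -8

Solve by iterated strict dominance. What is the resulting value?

-6

Row I is strictly dominated by row II (-5>-10, -6>-11); eliminate I.
Column s1 is strictly dominated by s2 for Player II (-6<-5, -8<-3); eliminate s1.
Row III is strictly dominated by row II (-6>-8); eliminate III.
Only (II, s2) remains, with payoff -6.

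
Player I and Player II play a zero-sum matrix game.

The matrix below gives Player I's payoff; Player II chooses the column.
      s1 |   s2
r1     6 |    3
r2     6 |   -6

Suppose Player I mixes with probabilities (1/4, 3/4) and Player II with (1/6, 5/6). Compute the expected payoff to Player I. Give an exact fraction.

-17/8

Against (1/6, 5/6), each row's expected payoff is r1: 7/2; r2: -4.
Taking the (1/4, 3/4)-weighted average: (1/4)·(7/2) + (3/4)·(-4) = -17/8.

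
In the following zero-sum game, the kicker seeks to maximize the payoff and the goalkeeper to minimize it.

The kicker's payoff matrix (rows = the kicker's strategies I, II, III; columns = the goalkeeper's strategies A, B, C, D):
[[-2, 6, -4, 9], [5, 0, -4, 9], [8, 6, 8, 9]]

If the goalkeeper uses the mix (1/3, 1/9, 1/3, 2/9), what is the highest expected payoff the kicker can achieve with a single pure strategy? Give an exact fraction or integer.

I: (-2)·(1/3) + (6)·(1/9) + (-4)·(1/3) + (9)·(2/9) = 2/3.
II: (5)·(1/3) + (0)·(1/9) + (-4)·(1/3) + (9)·(2/9) = 7/3.
III: (8)·(1/3) + (6)·(1/9) + (8)·(1/3) + (9)·(2/9) = 8.
The best pure response is III with expected payoff 8.

8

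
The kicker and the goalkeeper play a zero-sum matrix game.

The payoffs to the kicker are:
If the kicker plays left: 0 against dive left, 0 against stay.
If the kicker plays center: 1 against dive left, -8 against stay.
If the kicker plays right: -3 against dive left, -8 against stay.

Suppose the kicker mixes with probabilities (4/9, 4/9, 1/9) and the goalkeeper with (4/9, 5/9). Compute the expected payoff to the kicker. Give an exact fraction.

Against (4/9, 5/9), each row's expected payoff is left: 0; center: -4; right: -52/9.
Taking the (4/9, 4/9, 1/9)-weighted average: (4/9)·(0) + (4/9)·(-4) + (1/9)·(-52/9) = -196/81.

-196/81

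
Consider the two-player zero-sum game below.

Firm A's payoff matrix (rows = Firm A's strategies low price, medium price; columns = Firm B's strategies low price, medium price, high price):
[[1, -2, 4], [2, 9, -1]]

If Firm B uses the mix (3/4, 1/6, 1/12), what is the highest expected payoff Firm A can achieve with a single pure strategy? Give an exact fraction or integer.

low price: (1)·(3/4) + (-2)·(1/6) + (4)·(1/12) = 3/4.
medium price: (2)·(3/4) + (9)·(1/6) + (-1)·(1/12) = 35/12.
The best pure response is medium price with expected payoff 35/12.

35/12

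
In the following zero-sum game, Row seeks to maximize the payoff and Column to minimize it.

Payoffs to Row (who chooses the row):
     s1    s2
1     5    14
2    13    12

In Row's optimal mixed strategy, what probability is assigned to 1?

Row minima are 5 and 12, so Row's maximin is 12; column maxima are 13 and 14, so Column's minimax is 13. These differ, so the equilibrium is in mixed strategies.
Let Row play 1 with probability p. Column is indifferent when 5p + 13(1−p) = 14p + 12(1−p), giving p = 1/10.

1/10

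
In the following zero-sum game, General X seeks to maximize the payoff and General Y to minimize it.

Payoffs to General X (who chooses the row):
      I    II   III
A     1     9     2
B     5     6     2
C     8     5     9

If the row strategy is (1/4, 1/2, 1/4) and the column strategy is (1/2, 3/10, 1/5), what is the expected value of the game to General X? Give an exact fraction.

Against (1/2, 3/10, 1/5), each row's expected payoff is A: 18/5; B: 47/10; C: 73/10.
Taking the (1/4, 1/2, 1/4)-weighted average: (1/4)·(18/5) + (1/2)·(47/10) + (1/4)·(73/10) = 203/40.

203/40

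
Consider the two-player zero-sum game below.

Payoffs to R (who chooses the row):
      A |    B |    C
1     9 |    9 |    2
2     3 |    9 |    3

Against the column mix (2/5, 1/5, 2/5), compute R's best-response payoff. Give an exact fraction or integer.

1: (9)·(2/5) + (9)·(1/5) + (2)·(2/5) = 31/5.
2: (3)·(2/5) + (9)·(1/5) + (3)·(2/5) = 21/5.
The best pure response is 1 with expected payoff 31/5.

31/5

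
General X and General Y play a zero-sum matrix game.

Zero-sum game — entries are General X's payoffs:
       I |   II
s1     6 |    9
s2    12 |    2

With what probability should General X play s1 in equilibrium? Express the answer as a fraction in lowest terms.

10/13

Row minima are 6 and 2, so General X's maximin is 6; column maxima are 12 and 9, so General Y's minimax is 9. These differ, so the equilibrium is in mixed strategies.
Let General X play s1 with probability p. General Y is indifferent when 6p + 12(1−p) = 9p + 2(1−p), giving p = 10/13.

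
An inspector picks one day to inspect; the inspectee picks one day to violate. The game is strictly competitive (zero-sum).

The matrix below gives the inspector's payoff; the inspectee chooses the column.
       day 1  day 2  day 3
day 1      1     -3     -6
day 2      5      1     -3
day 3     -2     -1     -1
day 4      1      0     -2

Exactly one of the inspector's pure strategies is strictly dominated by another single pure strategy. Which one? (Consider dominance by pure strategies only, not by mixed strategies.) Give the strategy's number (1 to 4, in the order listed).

1

Compare day 1 with day 2: 5 > 1, 1 > -3, -3 > -6.
So day 2 strictly dominates day 1 for the inspector; day 1 is strictly dominated.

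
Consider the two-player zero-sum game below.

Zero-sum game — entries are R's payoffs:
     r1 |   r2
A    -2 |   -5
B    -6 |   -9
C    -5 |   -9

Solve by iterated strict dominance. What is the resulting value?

Row B is strictly dominated by row A (-2>-6, -5>-9); eliminate B.
Column r1 is strictly dominated by r2 for C (-5<-2, -9<-5); eliminate r1.
Row C is strictly dominated by row A (-5>-9); eliminate C.
Only (A, r2) remains, with payoff -5.

-5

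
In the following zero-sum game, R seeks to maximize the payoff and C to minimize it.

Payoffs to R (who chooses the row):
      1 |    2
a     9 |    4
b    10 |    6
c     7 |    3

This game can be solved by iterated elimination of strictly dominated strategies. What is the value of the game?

6

Column 1 is strictly dominated by 2 for C (4<9, 6<10, 3<7); eliminate 1.
Row a is strictly dominated by row b (6>4); eliminate a.
Row c is strictly dominated by row b (6>3); eliminate c.
Only (b, 2) remains, with payoff 6.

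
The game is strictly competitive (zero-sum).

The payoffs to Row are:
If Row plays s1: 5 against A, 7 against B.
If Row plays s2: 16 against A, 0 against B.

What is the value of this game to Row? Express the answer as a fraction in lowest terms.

56/9

Row minima are 5 and 0, so Row's maximin is 5; column maxima are 16 and 7, so Column's minimax is 7. These differ, so the equilibrium is in mixed strategies.
Let Row play s1 with probability p. Column is indifferent when 5p + 16(1−p) = 7p, giving p = 8/9.
Let Column play A with probability q. Row is indifferent when 5q + 7(1−q) = 16q, giving q = 7/18.
The value is 5·(7/18) + (7)·(11/18) = 56/9.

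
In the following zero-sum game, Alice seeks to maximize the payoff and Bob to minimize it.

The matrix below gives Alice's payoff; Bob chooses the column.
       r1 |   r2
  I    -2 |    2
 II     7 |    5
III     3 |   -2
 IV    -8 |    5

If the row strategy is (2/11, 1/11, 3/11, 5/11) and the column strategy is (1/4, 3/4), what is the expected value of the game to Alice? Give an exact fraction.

Against (1/4, 3/4), each row's expected payoff is I: 1; II: 11/2; III: -3/4; IV: 7/4.
Taking the (2/11, 1/11, 3/11, 5/11)-weighted average: (2/11)·(1) + (1/11)·(11/2) + (3/11)·(-3/4) + (5/11)·(7/4) = 14/11.

14/11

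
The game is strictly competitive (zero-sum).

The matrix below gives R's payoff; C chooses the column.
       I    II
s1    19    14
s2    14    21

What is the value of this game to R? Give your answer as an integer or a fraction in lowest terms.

Row minima are 14 and 14, so R's maximin is 14; column maxima are 19 and 21, so C's minimax is 19. These differ, so the equilibrium is in mixed strategies.
Let R play s1 with probability p. C is indifferent when 19p + 14(1−p) = 14p + 21(1−p), giving p = 7/12.
Let C play I with probability q. R is indifferent when 19q + 14(1−q) = 14q + 21(1−q), giving q = 7/12.
The value is 19·(7/12) + (14)·(5/12) = 203/12.

203/12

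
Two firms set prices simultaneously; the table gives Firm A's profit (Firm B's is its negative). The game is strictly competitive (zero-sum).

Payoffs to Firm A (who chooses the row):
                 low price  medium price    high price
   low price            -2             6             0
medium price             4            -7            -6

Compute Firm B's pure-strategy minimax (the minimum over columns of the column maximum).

0

The worst case (largest entry) in each column is low price: 4, medium price: 6, high price: 0.
The best (smallest) of these is 0.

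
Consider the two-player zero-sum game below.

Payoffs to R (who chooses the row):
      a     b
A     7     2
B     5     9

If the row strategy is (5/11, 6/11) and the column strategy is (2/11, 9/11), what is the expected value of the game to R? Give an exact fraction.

706/121

Against (2/11, 9/11), each row's expected payoff is A: 32/11; B: 91/11.
Taking the (5/11, 6/11)-weighted average: (5/11)·(32/11) + (6/11)·(91/11) = 706/121.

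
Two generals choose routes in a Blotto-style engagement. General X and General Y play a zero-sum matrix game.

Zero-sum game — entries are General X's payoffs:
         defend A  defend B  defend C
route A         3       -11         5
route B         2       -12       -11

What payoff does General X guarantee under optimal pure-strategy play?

-11

Row minima: -11, -12 → General X's maximin is -11.
Column maxima: 3, -11, 5 → General Y's minimax is -11.
They coincide at (route A, defend B), so the value is -11.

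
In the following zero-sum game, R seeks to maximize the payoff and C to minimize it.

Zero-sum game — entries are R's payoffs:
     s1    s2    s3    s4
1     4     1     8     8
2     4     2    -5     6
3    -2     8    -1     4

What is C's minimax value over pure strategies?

4

The worst case (largest entry) in each column is s1: 4, s2: 8, s3: 8, s4: 8.
The best (smallest) of these is 4.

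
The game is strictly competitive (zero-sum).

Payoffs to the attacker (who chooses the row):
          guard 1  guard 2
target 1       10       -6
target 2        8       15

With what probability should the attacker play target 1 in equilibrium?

7/23

Row minima are -6 and 8, so the attacker's maximin is 8; column maxima are 10 and 15, so the defender's minimax is 10. These differ, so the equilibrium is in mixed strategies.
Let the attacker play target 1 with probability p. The defender is indifferent when 10p + 8(1−p) = −6p + 15(1−p), giving p = 7/23.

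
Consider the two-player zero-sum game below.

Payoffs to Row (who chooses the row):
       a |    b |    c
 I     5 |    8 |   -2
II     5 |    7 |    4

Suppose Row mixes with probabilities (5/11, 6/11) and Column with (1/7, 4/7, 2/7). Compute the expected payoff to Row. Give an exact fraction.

Against (1/7, 4/7, 2/7), each row's expected payoff is I: 33/7; II: 41/7.
Taking the (5/11, 6/11)-weighted average: (5/11)·(33/7) + (6/11)·(41/7) = 411/77.

411/77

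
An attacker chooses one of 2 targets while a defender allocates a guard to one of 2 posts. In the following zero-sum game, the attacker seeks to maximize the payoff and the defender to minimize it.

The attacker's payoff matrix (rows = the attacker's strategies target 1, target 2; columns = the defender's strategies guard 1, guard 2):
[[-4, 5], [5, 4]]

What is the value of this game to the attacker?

41/10

Row minima are -4 and 4, so the attacker's maximin is 4; column maxima are 5 and 5, so the defender's minimax is 5. These differ, so the equilibrium is in mixed strategies.
Let the attacker play target 1 with probability p. The defender is indifferent when −4p + 5(1−p) = 5p + 4(1−p), giving p = 1/10.
Let the defender play guard 1 with probability q. The attacker is indifferent when −4q + 5(1−q) = 5q + 4(1−q), giving q = 1/10.
The value is -4·(1/10) + (5)·(9/10) = 41/10.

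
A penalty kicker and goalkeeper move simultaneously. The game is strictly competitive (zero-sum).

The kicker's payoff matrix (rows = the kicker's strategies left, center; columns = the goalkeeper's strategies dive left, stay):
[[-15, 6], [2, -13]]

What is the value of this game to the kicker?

Row minima are -15 and -13, so the kicker's maximin is -13; column maxima are 2 and 6, so the goalkeeper's minimax is 2. These differ, so the equilibrium is in mixed strategies.
Let the kicker play left with probability p. The goalkeeper is indifferent when −15p + 2(1−p) = 6p − 13(1−p), giving p = 5/12.
Let the goalkeeper play dive left with probability q. The kicker is indifferent when −15q + 6(1−q) = 2q − 13(1−q), giving q = 19/36.
The value is -15·(19/36) + (6)·(17/36) = -61/12.

-61/12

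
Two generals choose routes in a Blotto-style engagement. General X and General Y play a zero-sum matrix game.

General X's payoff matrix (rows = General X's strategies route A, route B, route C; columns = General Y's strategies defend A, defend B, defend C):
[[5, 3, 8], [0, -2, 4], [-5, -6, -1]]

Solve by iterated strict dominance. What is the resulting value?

3

Column defend A is strictly dominated by defend B for General Y (3<5, -2<0, -6<-5); eliminate defend A.
Column defend C is strictly dominated by defend B for General Y (3<8, -2<4, -6<-1); eliminate defend C.
Row route C is strictly dominated by row route A (3>-6); eliminate route C.
Row route B is strictly dominated by row route A (3>-2); eliminate route B.
Only (route A, defend B) remains, with payoff 3.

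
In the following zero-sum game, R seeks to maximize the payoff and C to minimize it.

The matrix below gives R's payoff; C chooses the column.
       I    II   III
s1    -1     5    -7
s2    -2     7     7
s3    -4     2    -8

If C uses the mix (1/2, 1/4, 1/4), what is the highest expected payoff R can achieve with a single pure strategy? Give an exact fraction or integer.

s1: (-1)·(1/2) + (5)·(1/4) + (-7)·(1/4) = -1.
s2: (-2)·(1/2) + (7)·(1/4) + (7)·(1/4) = 5/2.
s3: (-4)·(1/2) + (2)·(1/4) + (-8)·(1/4) = -7/2.
The best pure response is s2 with expected payoff 5/2.

5/2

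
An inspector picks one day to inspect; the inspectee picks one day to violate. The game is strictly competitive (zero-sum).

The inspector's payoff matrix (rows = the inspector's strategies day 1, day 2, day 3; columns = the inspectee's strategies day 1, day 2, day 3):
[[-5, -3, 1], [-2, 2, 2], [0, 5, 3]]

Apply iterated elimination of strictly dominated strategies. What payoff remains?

Column day 2 is strictly dominated by day 1 for the inspectee (-5<-3, -2<2, 0<5); eliminate day 2.
Column day 3 is strictly dominated by day 1 for the inspectee (-5<1, -2<2, 0<3); eliminate day 3.
Row day 1 is strictly dominated by row day 2 (-2>-5); eliminate day 1.
Row day 2 is strictly dominated by row day 3 (0>-2); eliminate day 2.
Only (day 3, day 1) remains, with payoff 0.

0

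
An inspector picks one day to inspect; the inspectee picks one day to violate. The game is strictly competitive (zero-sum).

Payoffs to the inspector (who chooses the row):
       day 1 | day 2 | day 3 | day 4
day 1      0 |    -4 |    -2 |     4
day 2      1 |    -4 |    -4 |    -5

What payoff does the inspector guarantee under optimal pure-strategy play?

-4

Row minima: -4, -5 → the inspector's maximin is -4.
Column maxima: 1, -4, -2, 4 → the inspectee's minimax is -4.
They coincide at (day 1, day 2), so the value is -4.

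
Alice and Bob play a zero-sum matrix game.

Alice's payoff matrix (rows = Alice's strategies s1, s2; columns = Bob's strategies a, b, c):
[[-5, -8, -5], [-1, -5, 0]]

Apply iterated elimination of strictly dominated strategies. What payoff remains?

-5

Row s1 is strictly dominated by row s2 (-1>-5, -5>-8, 0>-5); eliminate s1.
Column a is strictly dominated by b for Bob (-5<-1); eliminate a.
Column c is strictly dominated by b for Bob (-5<0); eliminate c.
Only (s2, b) remains, with payoff -5.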